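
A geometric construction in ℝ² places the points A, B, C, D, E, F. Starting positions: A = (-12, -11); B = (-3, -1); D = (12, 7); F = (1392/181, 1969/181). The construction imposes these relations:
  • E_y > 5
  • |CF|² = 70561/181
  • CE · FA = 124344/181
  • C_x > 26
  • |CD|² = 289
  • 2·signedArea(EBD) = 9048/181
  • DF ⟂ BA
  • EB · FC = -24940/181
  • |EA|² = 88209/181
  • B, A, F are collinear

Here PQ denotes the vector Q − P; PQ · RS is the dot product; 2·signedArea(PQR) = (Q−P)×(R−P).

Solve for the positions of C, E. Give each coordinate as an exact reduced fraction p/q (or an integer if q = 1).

C = (27, 15)
E = (501/181, 979/181)

1. E_x = 501/181  [line -8·x + 15·y + -10677/181 = 0 ∩ |EA|² = 88209/181]
2. E_y = 979/181  [line -8·x + 15·y + -10677/181 = 0 ∩ |EA|² = 88209/181]
   → E = (501/181, 979/181)
3. C_x = 27  [line 3564/181·x + 3960/181·y + -155628/181 = 0 ∩ |CF|² = 70561/181]
4. C_y = 15  [line 3564/181·x + 3960/181·y + -155628/181 = 0 ∩ |CF|² = 70561/181]
   → C = (27, 15)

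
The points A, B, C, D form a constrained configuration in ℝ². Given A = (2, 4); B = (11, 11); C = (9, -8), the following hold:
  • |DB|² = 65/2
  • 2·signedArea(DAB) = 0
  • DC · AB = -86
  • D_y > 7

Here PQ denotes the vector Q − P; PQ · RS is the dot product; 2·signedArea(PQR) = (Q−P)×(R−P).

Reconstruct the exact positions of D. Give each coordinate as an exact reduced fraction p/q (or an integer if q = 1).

1. D_x = 13/2  [2·signedArea(DAB) = 0 ∩ DC · AB = -86]
2. D_y = 15/2  [2·signedArea(DAB) = 0 ∩ DC · AB = -86]
   → D = (13/2, 15/2)

D = (13/2, 15/2)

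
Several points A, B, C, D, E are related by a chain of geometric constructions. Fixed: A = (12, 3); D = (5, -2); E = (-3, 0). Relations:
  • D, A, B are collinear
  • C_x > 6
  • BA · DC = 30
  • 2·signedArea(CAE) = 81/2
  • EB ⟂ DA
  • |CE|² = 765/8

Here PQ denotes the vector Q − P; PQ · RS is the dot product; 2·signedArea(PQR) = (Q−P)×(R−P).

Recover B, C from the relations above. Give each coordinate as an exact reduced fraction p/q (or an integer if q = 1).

B = (24/37, -189/37)
C = (27/4, -3/4)

1. B_x = 24/37  [D, A, B are collinear ∩ EB ⟂ DA]
2. B_y = -189/37  [D, A, B are collinear ∩ EB ⟂ DA]
   → B = (24/37, -189/37)
3. C_x = 27/4  [2·signedArea(CAE) = 81/2 ∩ BA · DC = 30]
4. C_y = -3/4  [2·signedArea(CAE) = 81/2 ∩ BA · DC = 30]
   → C = (27/4, -3/4)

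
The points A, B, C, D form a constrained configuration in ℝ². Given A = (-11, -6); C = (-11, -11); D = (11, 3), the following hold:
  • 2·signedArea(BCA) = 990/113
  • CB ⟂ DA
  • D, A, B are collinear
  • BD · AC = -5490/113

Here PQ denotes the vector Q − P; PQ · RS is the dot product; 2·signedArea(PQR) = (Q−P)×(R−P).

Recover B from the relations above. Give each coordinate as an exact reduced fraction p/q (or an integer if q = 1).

B = (-1441/113, -759/113)

1. B_x = -1441/113  [D, A, B are collinear ∩ CB ⟂ DA]
2. B_y = -759/113  [D, A, B are collinear ∩ CB ⟂ DA]
   → B = (-1441/113, -759/113)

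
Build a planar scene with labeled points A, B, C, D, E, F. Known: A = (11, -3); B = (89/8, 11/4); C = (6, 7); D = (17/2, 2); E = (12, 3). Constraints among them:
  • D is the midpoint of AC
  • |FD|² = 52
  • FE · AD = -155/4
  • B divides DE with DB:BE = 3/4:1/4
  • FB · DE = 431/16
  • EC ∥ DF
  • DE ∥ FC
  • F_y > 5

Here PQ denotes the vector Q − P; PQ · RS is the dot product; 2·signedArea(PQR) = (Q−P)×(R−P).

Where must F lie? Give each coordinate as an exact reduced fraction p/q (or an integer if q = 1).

F = (5/2, 6)

1. F_x = 5/2  [DE ∥ FC ∩ EC ∥ DF]
2. F_y = 6  [DE ∥ FC ∩ EC ∥ DF]
   → F = (5/2, 6)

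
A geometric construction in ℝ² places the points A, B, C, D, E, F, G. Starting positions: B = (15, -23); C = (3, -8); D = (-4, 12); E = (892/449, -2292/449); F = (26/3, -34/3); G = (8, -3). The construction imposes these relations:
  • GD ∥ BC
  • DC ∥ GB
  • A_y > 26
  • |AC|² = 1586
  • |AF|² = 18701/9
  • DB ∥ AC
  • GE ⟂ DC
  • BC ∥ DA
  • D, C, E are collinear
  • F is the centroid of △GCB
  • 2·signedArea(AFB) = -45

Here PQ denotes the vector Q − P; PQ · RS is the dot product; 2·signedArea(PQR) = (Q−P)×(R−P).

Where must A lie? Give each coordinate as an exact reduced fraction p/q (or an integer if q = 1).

A = (-16, 27)

1. A_x = -16  [DB ∥ AC ∩ BC ∥ DA]
2. A_y = 27  [DB ∥ AC ∩ BC ∥ DA]
   → A = (-16, 27)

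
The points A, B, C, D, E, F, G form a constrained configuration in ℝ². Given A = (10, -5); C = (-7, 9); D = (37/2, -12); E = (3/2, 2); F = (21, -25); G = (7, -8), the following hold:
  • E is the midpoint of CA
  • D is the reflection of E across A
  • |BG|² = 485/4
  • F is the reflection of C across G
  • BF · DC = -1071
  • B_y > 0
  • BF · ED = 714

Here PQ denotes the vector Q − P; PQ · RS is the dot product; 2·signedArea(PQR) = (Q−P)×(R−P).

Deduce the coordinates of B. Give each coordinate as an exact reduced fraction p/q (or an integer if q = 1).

1. B_x = 0  [line -17·x + 14·y + -7 = 0 ∩ |BG|² = 485/4]
2. B_y = 1/2  [line -17·x + 14·y + -7 = 0 ∩ |BG|² = 485/4]
   → B = (0, 1/2)

B = (0, 1/2)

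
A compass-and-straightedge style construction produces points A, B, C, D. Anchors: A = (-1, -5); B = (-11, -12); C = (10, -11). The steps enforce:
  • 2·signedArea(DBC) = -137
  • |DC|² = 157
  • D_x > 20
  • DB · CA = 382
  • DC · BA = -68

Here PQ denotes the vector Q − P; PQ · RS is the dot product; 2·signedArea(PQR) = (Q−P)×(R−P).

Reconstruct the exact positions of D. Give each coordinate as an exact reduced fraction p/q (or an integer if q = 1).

1. D_x = 21  [DB · CA = 382 ∩ 2·signedArea(DBC) = -137]
2. D_y = -17  [DB · CA = 382 ∩ 2·signedArea(DBC) = -137]
   → D = (21, -17)

D = (21, -17)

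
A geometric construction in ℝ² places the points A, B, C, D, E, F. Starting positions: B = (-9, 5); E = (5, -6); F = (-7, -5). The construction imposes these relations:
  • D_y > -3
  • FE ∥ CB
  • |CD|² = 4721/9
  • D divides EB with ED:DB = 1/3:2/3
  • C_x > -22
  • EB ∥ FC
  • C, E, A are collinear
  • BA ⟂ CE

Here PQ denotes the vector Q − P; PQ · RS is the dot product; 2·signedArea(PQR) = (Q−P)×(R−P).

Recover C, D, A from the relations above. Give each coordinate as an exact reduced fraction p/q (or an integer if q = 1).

1. C_x = -21  [FE ∥ CB ∩ EB ∥ FC]
2. C_y = 6  [FE ∥ CB ∩ EB ∥ FC]
   → C = (-21, 6)
3. D_x = 1/3  [D divides EB with ED:DB = 1/3:2/3]
4. D_y = -7/3  [D divides EB with ED:DB = 1/3:2/3]
   → D = (1/3, -7/3)
5. A_x = -2199/205  [C, E, A are collinear ∩ BA ⟂ CE]
6. A_y = 258/205  [C, E, A are collinear ∩ BA ⟂ CE]
   → A = (-2199/205, 258/205)

A = (-2199/205, 258/205)
C = (-21, 6)
D = (1/3, -7/3)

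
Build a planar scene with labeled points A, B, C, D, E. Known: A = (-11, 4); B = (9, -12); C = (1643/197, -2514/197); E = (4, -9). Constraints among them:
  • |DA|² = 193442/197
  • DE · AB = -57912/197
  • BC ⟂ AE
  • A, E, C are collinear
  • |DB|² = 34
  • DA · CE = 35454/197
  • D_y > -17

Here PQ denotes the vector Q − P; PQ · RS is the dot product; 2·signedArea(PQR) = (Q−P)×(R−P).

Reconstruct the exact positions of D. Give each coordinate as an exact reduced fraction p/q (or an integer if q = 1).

D = (2498/197, -3255/197)

1. D_x = 2498/197  [DE · AB = -57912/197 ∩ DA · CE = 35454/197]
2. D_y = -3255/197  [DE · AB = -57912/197 ∩ DA · CE = 35454/197]
   → D = (2498/197, -3255/197)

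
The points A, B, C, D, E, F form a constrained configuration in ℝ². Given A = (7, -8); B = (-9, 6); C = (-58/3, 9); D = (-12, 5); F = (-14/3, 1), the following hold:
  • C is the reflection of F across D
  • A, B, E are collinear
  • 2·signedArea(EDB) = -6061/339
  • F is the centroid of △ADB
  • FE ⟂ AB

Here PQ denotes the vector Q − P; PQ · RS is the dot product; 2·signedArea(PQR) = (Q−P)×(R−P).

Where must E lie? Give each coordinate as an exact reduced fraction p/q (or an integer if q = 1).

1. E_x = -1379/339  [A, B, E are collinear ∩ FE ⟂ AB]
2. E_y = 571/339  [A, B, E are collinear ∩ FE ⟂ AB]
   → E = (-1379/339, 571/339)

E = (-1379/339, 571/339)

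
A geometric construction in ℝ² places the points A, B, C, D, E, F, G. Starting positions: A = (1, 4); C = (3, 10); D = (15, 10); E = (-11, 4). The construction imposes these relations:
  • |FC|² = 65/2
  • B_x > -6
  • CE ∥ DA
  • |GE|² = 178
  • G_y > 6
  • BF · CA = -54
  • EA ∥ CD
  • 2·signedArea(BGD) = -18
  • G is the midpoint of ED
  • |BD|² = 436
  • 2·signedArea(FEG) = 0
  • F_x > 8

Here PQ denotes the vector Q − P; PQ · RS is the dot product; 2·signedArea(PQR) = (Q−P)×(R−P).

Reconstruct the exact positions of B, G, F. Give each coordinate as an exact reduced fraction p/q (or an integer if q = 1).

B = (-5, 4)
F = (17/2, 17/2)
G = (2, 7)

1. G_x = 2  [G is the midpoint of ED]
2. G_y = 7  [G is the midpoint of ED]
   → G = (2, 7)
3. F_x = 17/2  [line -3·x + 13·y + -85 = 0 ∩ |FC|² = 65/2]
4. F_y = 17/2  [line -3·x + 13·y + -85 = 0 ∩ |FC|² = 65/2]
   → F = (17/2, 17/2)
5. B_x = -5  [BF · CA = -54 ∩ 2·signedArea(BGD) = -18]
6. B_y = 4  [BF · CA = -54 ∩ 2·signedArea(BGD) = -18]
   → B = (-5, 4)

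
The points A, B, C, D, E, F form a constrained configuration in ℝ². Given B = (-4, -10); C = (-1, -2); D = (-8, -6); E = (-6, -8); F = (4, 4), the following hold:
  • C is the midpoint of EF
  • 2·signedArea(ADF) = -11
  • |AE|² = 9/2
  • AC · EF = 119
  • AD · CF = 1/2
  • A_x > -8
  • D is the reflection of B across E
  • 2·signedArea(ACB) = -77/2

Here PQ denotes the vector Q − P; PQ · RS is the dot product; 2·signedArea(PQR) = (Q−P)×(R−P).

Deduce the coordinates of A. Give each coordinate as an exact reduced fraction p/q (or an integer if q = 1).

1. A_x = -15/2  [2·signedArea(ACB) = -77/2 ∩ 2·signedArea(ADF) = -11]
2. A_y = -13/2  [2·signedArea(ACB) = -77/2 ∩ 2·signedArea(ADF) = -11]
   → A = (-15/2, -13/2)

A = (-15/2, -13/2)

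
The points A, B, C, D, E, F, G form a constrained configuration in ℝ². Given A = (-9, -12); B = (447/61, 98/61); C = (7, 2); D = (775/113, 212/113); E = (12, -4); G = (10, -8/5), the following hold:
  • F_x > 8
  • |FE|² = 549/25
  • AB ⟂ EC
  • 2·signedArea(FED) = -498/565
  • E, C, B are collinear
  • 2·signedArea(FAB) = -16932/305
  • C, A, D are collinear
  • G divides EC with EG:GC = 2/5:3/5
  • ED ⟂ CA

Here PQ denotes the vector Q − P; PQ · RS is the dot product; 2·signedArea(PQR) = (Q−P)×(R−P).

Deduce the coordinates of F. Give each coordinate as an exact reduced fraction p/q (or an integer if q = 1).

1. F_x = 9  [2·signedArea(FAB) = -16932/305 ∩ 2·signedArea(FED) = -498/565]
2. F_y = -2/5  [2·signedArea(FAB) = -16932/305 ∩ 2·signedArea(FED) = -498/565]
   → F = (9, -2/5)

F = (9, -2/5)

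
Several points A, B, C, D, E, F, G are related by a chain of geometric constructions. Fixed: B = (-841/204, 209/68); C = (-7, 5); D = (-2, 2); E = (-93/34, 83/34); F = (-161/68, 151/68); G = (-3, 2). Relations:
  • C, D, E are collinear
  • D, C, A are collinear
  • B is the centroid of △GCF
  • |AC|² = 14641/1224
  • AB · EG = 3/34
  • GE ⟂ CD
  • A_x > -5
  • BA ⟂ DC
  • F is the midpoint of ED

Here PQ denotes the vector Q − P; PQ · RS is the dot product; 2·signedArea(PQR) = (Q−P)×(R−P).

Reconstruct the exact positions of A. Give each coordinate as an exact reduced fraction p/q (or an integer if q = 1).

1. A_x = -823/204  [D, C, A are collinear ∩ BA ⟂ DC]
2. A_y = 219/68  [D, C, A are collinear ∩ BA ⟂ DC]
   → A = (-823/204, 219/68)

A = (-823/204, 219/68)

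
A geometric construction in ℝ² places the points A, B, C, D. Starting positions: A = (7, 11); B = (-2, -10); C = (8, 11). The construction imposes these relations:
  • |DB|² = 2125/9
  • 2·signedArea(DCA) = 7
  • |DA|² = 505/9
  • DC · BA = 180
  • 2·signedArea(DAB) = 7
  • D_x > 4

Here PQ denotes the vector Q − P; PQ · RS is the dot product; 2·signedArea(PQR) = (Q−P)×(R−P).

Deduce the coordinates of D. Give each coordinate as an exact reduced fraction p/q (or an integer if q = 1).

1. D_x = 13/3  [2·signedArea(DCA) = 7 ∩ 2·signedArea(DAB) = 7]
2. D_y = 4  [2·signedArea(DCA) = 7 ∩ 2·signedArea(DAB) = 7]
   → D = (13/3, 4)

D = (13/3, 4)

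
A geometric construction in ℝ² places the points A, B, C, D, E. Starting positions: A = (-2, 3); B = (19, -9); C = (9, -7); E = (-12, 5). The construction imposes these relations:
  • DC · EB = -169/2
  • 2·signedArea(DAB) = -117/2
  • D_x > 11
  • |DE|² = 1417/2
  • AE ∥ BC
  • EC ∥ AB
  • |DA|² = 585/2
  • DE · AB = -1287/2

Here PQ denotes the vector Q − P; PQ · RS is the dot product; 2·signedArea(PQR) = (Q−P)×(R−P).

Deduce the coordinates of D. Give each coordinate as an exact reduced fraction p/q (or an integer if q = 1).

1. D_x = 23/2  [2·signedArea(DAB) = -117/2 ∩ DC · EB = -169/2]
2. D_y = -15/2  [2·signedArea(DAB) = -117/2 ∩ DC · EB = -169/2]
   → D = (23/2, -15/2)

D = (23/2, -15/2)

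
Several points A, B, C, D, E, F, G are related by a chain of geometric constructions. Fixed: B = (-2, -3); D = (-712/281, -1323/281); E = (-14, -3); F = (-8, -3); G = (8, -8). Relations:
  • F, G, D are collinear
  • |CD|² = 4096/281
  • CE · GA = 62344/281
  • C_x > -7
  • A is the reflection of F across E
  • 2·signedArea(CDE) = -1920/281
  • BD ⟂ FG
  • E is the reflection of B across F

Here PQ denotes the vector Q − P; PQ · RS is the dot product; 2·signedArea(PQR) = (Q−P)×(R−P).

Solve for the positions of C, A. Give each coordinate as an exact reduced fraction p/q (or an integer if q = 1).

1. A_x = -20  [A is the reflection of F across E]
2. A_y = -3  [A is the reflection of F across E]
   → A = (-20, -3)
3. C_x = -1736/281  [CE · GA = 62344/281 ∩ 2·signedArea(CDE) = -1920/281]
4. C_y = -1003/281  [CE · GA = 62344/281 ∩ 2·signedArea(CDE) = -1920/281]
   → C = (-1736/281, -1003/281)

A = (-20, -3)
C = (-1736/281, -1003/281)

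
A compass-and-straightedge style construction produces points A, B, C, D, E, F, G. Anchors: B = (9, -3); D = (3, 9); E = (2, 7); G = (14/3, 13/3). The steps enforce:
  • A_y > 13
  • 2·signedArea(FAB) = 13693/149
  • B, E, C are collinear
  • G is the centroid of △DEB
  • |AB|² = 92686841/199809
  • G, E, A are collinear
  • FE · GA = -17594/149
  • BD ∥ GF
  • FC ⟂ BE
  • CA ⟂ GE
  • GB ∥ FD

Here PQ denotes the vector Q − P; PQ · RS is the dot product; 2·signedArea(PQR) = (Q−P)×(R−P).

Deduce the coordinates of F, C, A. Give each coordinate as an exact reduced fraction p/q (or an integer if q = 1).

1. F_x = -4/3  [GB ∥ FD ∩ BD ∥ GF]
2. F_y = 49/3  [GB ∥ FD ∩ BD ∥ GF]
   → F = (-4/3, 49/3)
3. C_x = -1556/447  [B, E, C are collinear ∩ FC ⟂ BE]
4. C_y = 6629/447  [B, E, C are collinear ∩ FC ⟂ BE]
   → C = (-1556/447, 6629/447)
5. A_x = -2081/447  [G, E, A are collinear ∩ CA ⟂ GE]
6. A_y = 6104/447  [G, E, A are collinear ∩ CA ⟂ GE]
   → A = (-2081/447, 6104/447)

A = (-2081/447, 6104/447)
C = (-1556/447, 6629/447)
F = (-4/3, 49/3)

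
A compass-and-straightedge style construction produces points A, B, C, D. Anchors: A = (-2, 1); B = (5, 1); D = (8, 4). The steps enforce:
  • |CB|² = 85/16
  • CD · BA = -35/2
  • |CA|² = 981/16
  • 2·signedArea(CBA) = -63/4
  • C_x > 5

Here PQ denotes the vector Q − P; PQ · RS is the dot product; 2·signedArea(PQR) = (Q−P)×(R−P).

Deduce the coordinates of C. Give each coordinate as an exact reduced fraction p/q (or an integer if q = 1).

C = (11/2, 13/4)

1. C_x = 11/2  [CD · BA = -35/2 ∩ 2·signedArea(CBA) = -63/4]
2. C_y = 13/4  [CD · BA = -35/2 ∩ 2·signedArea(CBA) = -63/4]
   → C = (11/2, 13/4)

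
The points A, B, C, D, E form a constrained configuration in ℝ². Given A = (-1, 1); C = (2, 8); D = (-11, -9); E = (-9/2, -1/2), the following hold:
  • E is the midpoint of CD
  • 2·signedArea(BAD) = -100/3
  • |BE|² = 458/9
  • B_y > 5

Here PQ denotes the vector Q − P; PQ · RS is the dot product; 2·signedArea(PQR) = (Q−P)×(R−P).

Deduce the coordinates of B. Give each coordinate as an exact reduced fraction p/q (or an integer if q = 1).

B = (-1/6, 31/6)

1. B_x = -1/6  [line 10·x + -10·y + 160/3 = 0 ∩ |BE|² = 458/9]
2. B_y = 31/6  [line 10·x + -10·y + 160/3 = 0 ∩ |BE|² = 458/9]
   → B = (-1/6, 31/6)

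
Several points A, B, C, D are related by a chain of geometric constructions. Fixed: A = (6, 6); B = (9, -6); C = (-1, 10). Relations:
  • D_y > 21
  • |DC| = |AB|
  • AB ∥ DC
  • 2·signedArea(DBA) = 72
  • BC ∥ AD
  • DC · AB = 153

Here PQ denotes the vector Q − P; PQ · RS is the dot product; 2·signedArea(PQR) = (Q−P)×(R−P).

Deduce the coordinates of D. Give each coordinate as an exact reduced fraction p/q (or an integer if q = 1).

1. D_x = -4  [AB ∥ DC ∩ BC ∥ AD]
2. D_y = 22  [AB ∥ DC ∩ BC ∥ AD]
   → D = (-4, 22)

D = (-4, 22)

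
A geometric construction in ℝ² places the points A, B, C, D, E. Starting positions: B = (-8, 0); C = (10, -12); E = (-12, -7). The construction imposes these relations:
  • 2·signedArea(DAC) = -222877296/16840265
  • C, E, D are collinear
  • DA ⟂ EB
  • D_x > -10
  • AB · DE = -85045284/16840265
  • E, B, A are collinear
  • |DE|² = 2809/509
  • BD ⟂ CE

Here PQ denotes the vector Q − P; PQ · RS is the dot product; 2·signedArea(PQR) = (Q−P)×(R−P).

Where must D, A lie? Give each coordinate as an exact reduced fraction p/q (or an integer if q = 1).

1. D_x = -4942/509  [C, E, D are collinear ∩ BD ⟂ CE]
2. D_y = -3828/509  [C, E, D are collinear ∩ BD ⟂ CE]
   → D = (-4942/509, -3828/509)
3. A_x = -385784/33085  [E, B, A are collinear ∩ DA ⟂ EB]
4. A_y = -211932/33085  [E, B, A are collinear ∩ DA ⟂ EB]
   → A = (-385784/33085, -211932/33085)

A = (-385784/33085, -211932/33085)
D = (-4942/509, -3828/509)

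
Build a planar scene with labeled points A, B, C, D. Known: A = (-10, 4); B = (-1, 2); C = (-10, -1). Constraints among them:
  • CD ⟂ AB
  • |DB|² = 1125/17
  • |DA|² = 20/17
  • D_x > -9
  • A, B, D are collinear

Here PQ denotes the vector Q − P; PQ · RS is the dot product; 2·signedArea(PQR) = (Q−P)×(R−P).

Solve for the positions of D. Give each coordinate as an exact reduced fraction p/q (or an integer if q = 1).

D = (-152/17, 64/17)

1. D_x = -152/17  [A, B, D are collinear ∩ CD ⟂ AB]
2. D_y = 64/17  [A, B, D are collinear ∩ CD ⟂ AB]
   → D = (-152/17, 64/17)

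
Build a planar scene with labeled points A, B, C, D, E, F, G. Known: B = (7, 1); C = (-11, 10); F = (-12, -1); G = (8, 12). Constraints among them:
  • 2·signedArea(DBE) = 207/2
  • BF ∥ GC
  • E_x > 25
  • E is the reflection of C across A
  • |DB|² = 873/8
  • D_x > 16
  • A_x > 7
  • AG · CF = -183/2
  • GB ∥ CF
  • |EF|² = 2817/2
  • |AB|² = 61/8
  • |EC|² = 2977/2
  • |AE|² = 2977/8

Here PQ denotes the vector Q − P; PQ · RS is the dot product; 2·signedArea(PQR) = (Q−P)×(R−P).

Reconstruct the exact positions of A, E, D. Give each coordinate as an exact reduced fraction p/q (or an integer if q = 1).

A = (29/4, 15/4)
D = (67/4, 19/4)
E = (51/2, -5/2)

1. A_x = 29/4  [line 1·x + 11·y + -97/2 = 0 ∩ |AB|² = 61/8]
2. A_y = 15/4  [line 1·x + 11·y + -97/2 = 0 ∩ |AB|² = 61/8]
   → A = (29/4, 15/4)
3. E_x = 51/2  [E is the reflection of C across A]
4. E_y = -5/2  [E is the reflection of C across A]
   → E = (51/2, -5/2)
5. D_x = 67/4  [line 7/2·x + 37/2·y + -293/2 = 0 ∩ |DB|² = 873/8]
6. D_y = 19/4  [line 7/2·x + 37/2·y + -293/2 = 0 ∩ |DB|² = 873/8]
   → D = (67/4, 19/4)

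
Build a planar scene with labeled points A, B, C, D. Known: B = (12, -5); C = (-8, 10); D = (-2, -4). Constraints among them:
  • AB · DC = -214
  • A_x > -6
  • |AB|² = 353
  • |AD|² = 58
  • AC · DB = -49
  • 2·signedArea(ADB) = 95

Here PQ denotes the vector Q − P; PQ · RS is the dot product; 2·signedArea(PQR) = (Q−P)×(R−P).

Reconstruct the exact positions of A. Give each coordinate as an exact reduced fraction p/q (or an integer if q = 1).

1. A_x = -5  [AC · DB = -49 ∩ 2·signedArea(ADB) = 95]
2. A_y = 3  [AC · DB = -49 ∩ 2·signedArea(ADB) = 95]
   → A = (-5, 3)

A = (-5, 3)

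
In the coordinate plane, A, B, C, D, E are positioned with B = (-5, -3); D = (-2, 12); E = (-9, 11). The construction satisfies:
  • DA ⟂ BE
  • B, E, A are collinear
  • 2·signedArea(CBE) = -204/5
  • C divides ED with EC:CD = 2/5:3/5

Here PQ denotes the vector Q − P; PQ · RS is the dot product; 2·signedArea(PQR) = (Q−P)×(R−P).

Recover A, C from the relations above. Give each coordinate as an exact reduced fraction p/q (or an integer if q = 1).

A = (-463/53, 534/53)
C = (-31/5, 57/5)

1. A_x = -463/53  [B, E, A are collinear ∩ DA ⟂ BE]
2. A_y = 534/53  [B, E, A are collinear ∩ DA ⟂ BE]
   → A = (-463/53, 534/53)
3. C_x = -31/5  [C divides ED with EC:CD = 2/5:3/5]
4. C_y = 57/5  [C divides ED with EC:CD = 2/5:3/5]
   → C = (-31/5, 57/5)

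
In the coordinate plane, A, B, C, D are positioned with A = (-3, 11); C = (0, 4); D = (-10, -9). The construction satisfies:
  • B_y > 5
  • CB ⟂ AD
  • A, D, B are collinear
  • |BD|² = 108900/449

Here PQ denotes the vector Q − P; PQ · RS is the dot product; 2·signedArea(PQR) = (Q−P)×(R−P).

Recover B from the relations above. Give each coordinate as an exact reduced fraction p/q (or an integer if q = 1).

B = (-2180/449, 2559/449)

1. B_x = -2180/449  [A, D, B are collinear ∩ CB ⟂ AD]
2. B_y = 2559/449  [A, D, B are collinear ∩ CB ⟂ AD]
   → B = (-2180/449, 2559/449)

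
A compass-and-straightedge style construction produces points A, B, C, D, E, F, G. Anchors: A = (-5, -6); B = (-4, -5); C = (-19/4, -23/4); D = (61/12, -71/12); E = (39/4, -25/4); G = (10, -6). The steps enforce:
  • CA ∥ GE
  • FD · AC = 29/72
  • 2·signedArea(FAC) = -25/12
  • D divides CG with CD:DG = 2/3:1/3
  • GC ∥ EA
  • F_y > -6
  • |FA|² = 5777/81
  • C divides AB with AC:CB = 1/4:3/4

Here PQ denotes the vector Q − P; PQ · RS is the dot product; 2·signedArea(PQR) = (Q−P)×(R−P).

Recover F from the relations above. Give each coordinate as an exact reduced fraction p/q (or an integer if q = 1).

F = (31/9, -53/9)

1. F_x = 31/9  [2·signedArea(FAC) = -25/12 ∩ FD · AC = 29/72]
2. F_y = -53/9  [2·signedArea(FAC) = -25/12 ∩ FD · AC = 29/72]
   → F = (31/9, -53/9)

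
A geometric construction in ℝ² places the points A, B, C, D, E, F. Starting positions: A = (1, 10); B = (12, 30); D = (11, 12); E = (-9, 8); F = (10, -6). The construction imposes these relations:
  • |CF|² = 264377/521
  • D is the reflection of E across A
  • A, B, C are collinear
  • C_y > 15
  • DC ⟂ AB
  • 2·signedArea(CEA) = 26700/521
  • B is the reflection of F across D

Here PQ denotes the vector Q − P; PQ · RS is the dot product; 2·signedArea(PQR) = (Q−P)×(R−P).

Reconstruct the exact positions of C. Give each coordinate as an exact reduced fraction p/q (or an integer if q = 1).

C = (2171/521, 8210/521)

1. C_x = 2171/521  [A, B, C are collinear ∩ DC ⟂ AB]
2. C_y = 8210/521  [A, B, C are collinear ∩ DC ⟂ AB]
   → C = (2171/521, 8210/521)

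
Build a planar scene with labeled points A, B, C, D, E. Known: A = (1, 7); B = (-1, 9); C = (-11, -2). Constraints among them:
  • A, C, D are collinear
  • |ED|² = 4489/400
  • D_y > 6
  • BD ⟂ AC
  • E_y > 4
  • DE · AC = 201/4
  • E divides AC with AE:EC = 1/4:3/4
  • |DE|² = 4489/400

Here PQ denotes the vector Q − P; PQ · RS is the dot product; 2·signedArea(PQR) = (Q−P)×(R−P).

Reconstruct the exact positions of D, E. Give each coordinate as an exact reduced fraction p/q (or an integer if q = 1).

1. D_x = 17/25  [A, C, D are collinear ∩ BD ⟂ AC]
2. D_y = 169/25  [A, C, D are collinear ∩ BD ⟂ AC]
   → D = (17/25, 169/25)
3. E_x = -2  [E divides AC with AE:EC = 1/4:3/4]
4. E_y = 19/4  [E divides AC with AE:EC = 1/4:3/4]
   → E = (-2, 19/4)

D = (17/25, 169/25)
E = (-2, 19/4)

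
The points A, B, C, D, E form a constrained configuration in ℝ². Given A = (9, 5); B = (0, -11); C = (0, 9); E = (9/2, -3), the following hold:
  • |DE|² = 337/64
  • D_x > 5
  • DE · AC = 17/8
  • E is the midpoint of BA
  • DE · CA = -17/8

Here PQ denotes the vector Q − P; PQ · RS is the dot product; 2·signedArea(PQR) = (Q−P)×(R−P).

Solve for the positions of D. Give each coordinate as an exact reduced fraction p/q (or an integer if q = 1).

1. D_x = 45/8  [line 9·x + -4·y + -437/8 = 0 ∩ |DE|² = 337/64]
2. D_y = -1  [line 9·x + -4·y + -437/8 = 0 ∩ |DE|² = 337/64]
   → D = (45/8, -1)

D = (45/8, -1)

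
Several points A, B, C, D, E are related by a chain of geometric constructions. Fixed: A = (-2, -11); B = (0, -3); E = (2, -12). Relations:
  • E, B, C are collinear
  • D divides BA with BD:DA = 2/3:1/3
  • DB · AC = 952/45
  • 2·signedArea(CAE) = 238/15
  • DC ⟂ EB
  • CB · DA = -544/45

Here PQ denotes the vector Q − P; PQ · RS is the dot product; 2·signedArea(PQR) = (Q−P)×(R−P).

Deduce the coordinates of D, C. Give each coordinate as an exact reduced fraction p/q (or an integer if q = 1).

C = (16/15, -39/5)
D = (-4/3, -25/3)

1. D_x = -4/3  [D divides BA with BD:DA = 2/3:1/3]
2. D_y = -25/3  [D divides BA with BD:DA = 2/3:1/3]
   → D = (-4/3, -25/3)
3. C_x = 16/15  [E, B, C are collinear ∩ DC ⟂ EB]
4. C_y = -39/5  [E, B, C are collinear ∩ DC ⟂ EB]
   → C = (16/15, -39/5)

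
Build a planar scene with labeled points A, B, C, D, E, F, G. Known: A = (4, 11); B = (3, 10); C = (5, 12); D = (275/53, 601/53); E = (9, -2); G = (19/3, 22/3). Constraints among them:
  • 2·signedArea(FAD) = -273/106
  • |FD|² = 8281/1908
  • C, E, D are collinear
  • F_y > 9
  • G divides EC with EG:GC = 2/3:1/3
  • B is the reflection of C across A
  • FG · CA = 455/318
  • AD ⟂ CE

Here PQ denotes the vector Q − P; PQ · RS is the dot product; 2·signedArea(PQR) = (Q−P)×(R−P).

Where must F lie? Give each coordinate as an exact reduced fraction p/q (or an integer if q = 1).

F = (916/159, 2969/318)

1. F_x = 916/159  [FG · CA = 455/318 ∩ 2·signedArea(FAD) = -273/106]
2. F_y = 2969/318  [FG · CA = 455/318 ∩ 2·signedArea(FAD) = -273/106]
   → F = (916/159, 2969/318)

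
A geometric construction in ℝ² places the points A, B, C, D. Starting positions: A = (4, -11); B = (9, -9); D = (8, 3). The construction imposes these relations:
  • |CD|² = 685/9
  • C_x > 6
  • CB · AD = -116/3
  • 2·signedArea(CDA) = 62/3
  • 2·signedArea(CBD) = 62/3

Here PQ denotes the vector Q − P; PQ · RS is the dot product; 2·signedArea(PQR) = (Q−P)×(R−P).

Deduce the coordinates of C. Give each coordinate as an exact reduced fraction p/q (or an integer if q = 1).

C = (7, -17/3)

1. C_x = 7  [CB · AD = -116/3 ∩ 2·signedArea(CDA) = 62/3]
2. C_y = -17/3  [CB · AD = -116/3 ∩ 2·signedArea(CDA) = 62/3]
   → C = (7, -17/3)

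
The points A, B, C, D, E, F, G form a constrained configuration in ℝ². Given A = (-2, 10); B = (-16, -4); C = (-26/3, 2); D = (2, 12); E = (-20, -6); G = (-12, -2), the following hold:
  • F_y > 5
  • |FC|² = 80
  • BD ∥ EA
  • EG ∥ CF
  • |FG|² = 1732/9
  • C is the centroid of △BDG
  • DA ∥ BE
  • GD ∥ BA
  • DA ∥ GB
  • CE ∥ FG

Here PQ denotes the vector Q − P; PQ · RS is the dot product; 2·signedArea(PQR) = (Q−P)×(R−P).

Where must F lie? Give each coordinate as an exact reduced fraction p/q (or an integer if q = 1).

1. F_x = -2/3  [CE ∥ FG ∩ EG ∥ CF]
2. F_y = 6  [CE ∥ FG ∩ EG ∥ CF]
   → F = (-2/3, 6)

F = (-2/3, 6)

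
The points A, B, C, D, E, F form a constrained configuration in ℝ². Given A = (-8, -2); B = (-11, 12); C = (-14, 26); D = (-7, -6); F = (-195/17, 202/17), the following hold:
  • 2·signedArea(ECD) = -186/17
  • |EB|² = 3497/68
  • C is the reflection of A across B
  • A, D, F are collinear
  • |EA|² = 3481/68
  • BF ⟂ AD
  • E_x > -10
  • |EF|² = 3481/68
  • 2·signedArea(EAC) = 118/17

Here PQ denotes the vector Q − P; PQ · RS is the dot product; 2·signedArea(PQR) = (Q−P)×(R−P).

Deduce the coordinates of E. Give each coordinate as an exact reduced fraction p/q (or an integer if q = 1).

1. E_x = -331/34  [2·signedArea(ECD) = -186/17 ∩ 2·signedArea(EAC) = 118/17]
2. E_y = 84/17  [2·signedArea(ECD) = -186/17 ∩ 2·signedArea(EAC) = 118/17]
   → E = (-331/34, 84/17)

E = (-331/34, 84/17)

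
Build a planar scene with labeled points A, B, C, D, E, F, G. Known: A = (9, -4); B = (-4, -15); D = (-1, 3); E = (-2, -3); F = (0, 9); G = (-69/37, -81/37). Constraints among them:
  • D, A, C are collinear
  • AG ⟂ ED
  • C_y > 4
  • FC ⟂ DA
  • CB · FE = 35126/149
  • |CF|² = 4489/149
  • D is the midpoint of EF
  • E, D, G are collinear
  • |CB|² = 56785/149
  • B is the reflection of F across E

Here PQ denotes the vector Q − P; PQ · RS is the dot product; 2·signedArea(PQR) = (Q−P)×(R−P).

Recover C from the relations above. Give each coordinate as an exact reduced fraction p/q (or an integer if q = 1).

C = (-469/149, 671/149)

1. C_x = -469/149  [D, A, C are collinear ∩ FC ⟂ DA]
2. C_y = 671/149  [D, A, C are collinear ∩ FC ⟂ DA]
   → C = (-469/149, 671/149)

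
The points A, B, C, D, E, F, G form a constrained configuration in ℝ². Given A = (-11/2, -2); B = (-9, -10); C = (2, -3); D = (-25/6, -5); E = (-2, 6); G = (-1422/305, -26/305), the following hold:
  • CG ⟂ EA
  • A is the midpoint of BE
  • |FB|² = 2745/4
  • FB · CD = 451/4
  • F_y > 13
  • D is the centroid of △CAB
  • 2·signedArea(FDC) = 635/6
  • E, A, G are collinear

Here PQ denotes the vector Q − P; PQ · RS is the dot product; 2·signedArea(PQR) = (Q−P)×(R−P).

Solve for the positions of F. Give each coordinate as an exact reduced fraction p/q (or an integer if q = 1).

1. F_x = 3/2  [2·signedArea(FDC) = 635/6 ∩ FB · CD = 451/4]
2. F_y = 14  [2·signedArea(FDC) = 635/6 ∩ FB · CD = 451/4]
   → F = (3/2, 14)

F = (3/2, 14)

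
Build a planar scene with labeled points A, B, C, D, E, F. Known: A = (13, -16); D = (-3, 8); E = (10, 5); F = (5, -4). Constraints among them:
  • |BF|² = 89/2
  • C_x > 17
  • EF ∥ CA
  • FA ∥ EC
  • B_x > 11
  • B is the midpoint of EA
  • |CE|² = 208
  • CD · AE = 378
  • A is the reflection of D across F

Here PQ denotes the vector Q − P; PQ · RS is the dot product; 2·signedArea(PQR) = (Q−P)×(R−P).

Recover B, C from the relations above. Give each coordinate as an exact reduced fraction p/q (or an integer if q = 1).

B = (23/2, -11/2)
C = (18, -7)

1. B_x = 23/2  [B is the midpoint of EA]
2. B_y = -11/2  [B is the midpoint of EA]
   → B = (23/2, -11/2)
3. C_x = 18  [EF ∥ CA ∩ FA ∥ EC]
4. C_y = -7  [EF ∥ CA ∩ FA ∥ EC]
   → C = (18, -7)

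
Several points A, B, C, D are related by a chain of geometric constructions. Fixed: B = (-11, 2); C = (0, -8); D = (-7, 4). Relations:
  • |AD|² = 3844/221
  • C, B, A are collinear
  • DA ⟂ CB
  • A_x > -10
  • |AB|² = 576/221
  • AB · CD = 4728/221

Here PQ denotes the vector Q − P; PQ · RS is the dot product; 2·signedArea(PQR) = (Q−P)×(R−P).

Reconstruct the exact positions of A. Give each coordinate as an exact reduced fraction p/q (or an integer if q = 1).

A = (-2167/221, 202/221)

1. A_x = -2167/221  [C, B, A are collinear ∩ DA ⟂ CB]
2. A_y = 202/221  [C, B, A are collinear ∩ DA ⟂ CB]
   → A = (-2167/221, 202/221)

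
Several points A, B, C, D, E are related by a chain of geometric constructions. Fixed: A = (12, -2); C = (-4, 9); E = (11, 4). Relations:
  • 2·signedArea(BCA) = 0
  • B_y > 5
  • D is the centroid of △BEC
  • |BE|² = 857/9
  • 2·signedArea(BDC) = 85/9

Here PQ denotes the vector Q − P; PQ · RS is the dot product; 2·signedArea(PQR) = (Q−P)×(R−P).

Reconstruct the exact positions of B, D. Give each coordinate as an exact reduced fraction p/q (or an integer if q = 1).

1. B_x = 4/3  [line 11·x + 16·y + -100 = 0 ∩ |BE|² = 857/9]
2. B_y = 16/3  [line 11·x + 16·y + -100 = 0 ∩ |BE|² = 857/9]
   → B = (4/3, 16/3)
3. D_x = 25/9  [D is the centroid of △BEC]
4. D_y = 55/9  [D is the centroid of △BEC]
   → D = (25/9, 55/9)

B = (4/3, 16/3)
D = (25/9, 55/9)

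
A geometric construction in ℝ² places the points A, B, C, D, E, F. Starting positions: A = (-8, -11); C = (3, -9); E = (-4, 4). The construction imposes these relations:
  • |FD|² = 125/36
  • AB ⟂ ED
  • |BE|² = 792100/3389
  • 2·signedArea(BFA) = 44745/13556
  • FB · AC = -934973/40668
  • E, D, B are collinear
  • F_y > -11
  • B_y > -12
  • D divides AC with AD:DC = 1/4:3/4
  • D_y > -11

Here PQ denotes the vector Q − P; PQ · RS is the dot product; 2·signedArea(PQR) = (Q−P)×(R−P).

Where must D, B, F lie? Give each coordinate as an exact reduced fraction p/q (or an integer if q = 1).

1. D_x = -21/4  [D divides AC with AD:DC = 1/4:3/4]
2. D_y = -21/2  [D divides AC with AD:DC = 1/4:3/4]
   → D = (-21/4, -21/2)
3. B_x = -18006/3389  [E, D, B are collinear ∩ AB ⟂ ED]
4. B_y = -38064/3389  [E, D, B are collinear ∩ AB ⟂ ED]
   → B = (-18006/3389, -38064/3389)
5. F_x = -41/12  [FB · AC = -934973/40668 ∩ 2·signedArea(BFA) = 44745/13556]
6. F_y = -61/6  [FB · AC = -934973/40668 ∩ 2·signedArea(BFA) = 44745/13556]
   → F = (-41/12, -61/6)

B = (-18006/3389, -38064/3389)
D = (-21/4, -21/2)
F = (-41/12, -61/6)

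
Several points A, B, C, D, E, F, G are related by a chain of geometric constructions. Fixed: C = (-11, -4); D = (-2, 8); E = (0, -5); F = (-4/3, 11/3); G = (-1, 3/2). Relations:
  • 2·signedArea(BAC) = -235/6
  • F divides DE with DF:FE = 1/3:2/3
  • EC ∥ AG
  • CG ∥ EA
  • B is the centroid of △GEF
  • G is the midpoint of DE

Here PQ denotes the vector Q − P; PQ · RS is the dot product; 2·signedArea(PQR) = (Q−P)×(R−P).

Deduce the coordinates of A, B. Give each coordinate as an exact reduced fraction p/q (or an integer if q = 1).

1. A_x = 10  [EC ∥ AG ∩ CG ∥ EA]
2. A_y = 1/2  [EC ∥ AG ∩ CG ∥ EA]
   → A = (10, 1/2)
3. B_x = -7/9  [B is the centroid of △GEF]
4. B_y = 1/18  [B is the centroid of △GEF]
   → B = (-7/9, 1/18)

A = (10, 1/2)
B = (-7/9, 1/18)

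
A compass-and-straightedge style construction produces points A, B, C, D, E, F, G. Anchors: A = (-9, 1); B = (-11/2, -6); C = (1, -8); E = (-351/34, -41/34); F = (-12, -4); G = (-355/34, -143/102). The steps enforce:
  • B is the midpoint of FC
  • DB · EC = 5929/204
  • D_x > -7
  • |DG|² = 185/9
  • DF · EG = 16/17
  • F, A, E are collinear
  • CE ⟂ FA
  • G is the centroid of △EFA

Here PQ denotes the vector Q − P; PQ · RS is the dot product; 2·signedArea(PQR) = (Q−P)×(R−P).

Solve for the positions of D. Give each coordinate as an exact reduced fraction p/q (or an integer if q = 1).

D = (-623/102, -93/34)

1. D_x = -623/102  [DB · EC = 5929/204 ∩ DF · EG = 16/17]
2. D_y = -93/34  [DB · EC = 5929/204 ∩ DF · EG = 16/17]
   → D = (-623/102, -93/34)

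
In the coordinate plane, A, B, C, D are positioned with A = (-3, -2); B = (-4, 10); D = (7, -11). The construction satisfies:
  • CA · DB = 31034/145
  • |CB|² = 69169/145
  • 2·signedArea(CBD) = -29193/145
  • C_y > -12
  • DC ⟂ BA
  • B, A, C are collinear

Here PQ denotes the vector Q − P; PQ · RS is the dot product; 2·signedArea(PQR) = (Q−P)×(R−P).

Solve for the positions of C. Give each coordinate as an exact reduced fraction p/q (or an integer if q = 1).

C = (-317/145, -1706/145)

1. C_x = -317/145  [B, A, C are collinear ∩ DC ⟂ BA]
2. C_y = -1706/145  [B, A, C are collinear ∩ DC ⟂ BA]
   → C = (-317/145, -1706/145)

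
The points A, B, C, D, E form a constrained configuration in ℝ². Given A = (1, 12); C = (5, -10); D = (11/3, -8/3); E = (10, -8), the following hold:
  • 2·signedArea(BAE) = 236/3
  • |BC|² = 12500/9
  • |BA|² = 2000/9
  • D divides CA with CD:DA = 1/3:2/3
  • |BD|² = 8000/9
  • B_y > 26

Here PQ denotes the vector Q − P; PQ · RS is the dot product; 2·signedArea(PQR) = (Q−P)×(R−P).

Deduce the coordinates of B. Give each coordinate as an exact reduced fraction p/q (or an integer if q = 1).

1. B_x = -5/3  [line 20·x + 9·y + -620/3 = 0 ∩ |BA|² = 2000/9]
2. B_y = 80/3  [line 20·x + 9·y + -620/3 = 0 ∩ |BA|² = 2000/9]
   → B = (-5/3, 80/3)

B = (-5/3, 80/3)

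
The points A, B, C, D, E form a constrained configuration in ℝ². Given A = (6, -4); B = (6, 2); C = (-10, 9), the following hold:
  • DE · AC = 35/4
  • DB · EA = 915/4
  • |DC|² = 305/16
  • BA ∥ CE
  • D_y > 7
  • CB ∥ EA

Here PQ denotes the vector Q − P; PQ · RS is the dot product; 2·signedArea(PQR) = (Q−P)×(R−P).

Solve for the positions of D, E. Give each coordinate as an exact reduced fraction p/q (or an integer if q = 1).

1. E_x = -10  [CB ∥ EA ∩ BA ∥ CE]
2. E_y = 3  [CB ∥ EA ∩ BA ∥ CE]
   → E = (-10, 3)
3. D_x = -6  [DE · AC = 35/4 ∩ DB · EA = 915/4]
4. D_y = 29/4  [DE · AC = 35/4 ∩ DB · EA = 915/4]
   → D = (-6, 29/4)

D = (-6, 29/4)
E = (-10, 3)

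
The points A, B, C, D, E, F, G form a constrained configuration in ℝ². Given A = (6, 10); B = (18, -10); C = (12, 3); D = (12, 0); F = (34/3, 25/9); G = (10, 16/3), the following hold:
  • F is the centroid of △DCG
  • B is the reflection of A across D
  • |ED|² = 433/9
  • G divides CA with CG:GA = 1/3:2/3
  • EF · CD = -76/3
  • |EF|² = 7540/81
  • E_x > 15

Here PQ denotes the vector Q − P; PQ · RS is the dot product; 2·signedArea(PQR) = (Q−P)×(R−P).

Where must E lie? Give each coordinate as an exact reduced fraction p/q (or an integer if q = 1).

E = (16, -17/3)

1. E_y = -17/3  [EF · CD = -76/3]
2. E_x = 16  [|ED|² = 433/9]
   → E = (16, -17/3)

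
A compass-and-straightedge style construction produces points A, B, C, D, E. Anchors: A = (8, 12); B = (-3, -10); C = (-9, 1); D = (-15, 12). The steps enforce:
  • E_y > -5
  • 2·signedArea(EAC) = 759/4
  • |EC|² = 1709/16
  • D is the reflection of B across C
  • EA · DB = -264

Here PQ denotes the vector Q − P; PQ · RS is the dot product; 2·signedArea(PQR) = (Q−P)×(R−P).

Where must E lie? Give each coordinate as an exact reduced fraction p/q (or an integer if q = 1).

1. E_x = -1/4  [2·signedArea(EAC) = 759/4 ∩ EA · DB = -264]
2. E_y = -9/2  [2·signedArea(EAC) = 759/4 ∩ EA · DB = -264]
   → E = (-1/4, -9/2)

E = (-1/4, -9/2)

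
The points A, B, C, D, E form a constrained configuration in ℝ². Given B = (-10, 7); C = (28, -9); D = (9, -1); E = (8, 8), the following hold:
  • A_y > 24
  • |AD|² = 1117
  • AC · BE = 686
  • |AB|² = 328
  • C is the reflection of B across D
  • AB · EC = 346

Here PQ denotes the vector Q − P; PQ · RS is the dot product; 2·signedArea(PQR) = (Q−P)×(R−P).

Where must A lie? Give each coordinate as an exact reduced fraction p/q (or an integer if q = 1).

1. A_x = -12  [AB · EC = 346 ∩ AC · BE = 686]
2. A_y = 25  [AB · EC = 346 ∩ AC · BE = 686]
   → A = (-12, 25)

A = (-12, 25)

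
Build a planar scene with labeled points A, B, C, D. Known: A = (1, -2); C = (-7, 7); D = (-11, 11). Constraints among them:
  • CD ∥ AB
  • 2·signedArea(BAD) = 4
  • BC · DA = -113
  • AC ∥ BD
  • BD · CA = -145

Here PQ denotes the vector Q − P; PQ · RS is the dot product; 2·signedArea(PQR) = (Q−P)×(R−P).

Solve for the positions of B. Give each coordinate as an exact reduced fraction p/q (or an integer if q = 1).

B = (-3, 2)

1. B_x = -3  [AC ∥ BD ∩ CD ∥ AB]
2. B_y = 2  [AC ∥ BD ∩ CD ∥ AB]
   → B = (-3, 2)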